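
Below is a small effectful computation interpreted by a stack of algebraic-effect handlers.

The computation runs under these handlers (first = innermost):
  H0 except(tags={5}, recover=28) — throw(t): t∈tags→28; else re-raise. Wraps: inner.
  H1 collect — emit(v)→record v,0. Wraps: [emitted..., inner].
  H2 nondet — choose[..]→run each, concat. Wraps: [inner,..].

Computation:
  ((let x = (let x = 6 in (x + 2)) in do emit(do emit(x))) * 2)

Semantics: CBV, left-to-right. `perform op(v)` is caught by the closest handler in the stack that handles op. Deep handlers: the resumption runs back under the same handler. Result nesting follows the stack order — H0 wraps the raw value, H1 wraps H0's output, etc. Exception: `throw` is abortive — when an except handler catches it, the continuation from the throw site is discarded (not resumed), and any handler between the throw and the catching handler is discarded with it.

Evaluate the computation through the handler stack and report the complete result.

Step-by-step:
emit(8) @ H1 ⇒ out+=8
emit(0) @ H1 ⇒ out+=0
H0 returns 0
H1 returns [8, 0, 0]
H2 returns [[8, 0, 0]]
= [[8, 0, 0]]

Answer: [[8, 0, 0]]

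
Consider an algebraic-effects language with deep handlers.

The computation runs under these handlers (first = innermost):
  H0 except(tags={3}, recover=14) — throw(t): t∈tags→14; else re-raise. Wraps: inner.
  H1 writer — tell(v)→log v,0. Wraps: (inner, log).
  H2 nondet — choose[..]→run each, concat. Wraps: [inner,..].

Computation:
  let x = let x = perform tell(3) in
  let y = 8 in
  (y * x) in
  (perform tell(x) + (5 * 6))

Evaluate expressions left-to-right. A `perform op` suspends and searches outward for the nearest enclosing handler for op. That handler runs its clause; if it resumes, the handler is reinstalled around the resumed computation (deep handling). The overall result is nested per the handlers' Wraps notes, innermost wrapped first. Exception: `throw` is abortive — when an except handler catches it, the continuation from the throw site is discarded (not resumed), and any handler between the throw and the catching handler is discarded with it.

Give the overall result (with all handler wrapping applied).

Answer: [(30, (3, 0))]

Step-by-step:
tell(3) @ H1 ⇒ log+=3
tell(0) @ H1 ⇒ log+=0
H0 returns 30
H1 returns (30, (3, 0))
H2 returns [(30, (3, 0))]
= [(30, (3, 0))]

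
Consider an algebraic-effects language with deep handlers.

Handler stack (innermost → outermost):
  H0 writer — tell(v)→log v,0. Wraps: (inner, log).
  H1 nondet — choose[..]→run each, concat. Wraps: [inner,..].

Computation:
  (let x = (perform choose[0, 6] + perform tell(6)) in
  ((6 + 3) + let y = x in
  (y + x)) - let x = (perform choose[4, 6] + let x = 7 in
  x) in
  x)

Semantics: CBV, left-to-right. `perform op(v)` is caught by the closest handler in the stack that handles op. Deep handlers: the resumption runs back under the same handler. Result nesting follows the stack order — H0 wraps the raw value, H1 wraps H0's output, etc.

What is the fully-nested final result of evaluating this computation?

Answer: [(-2, (6)), (-4, (6)), (10, (6)), (8, (6))]

Working:
choose[0, 6] @ H1
  branch[0] choose=0:
    tell(6) @ H0 ⇒ log+=6
    choose[4, 6] @ H1
      branch[0] choose=4:
        H0 returns (-2, (6))
        H1 returns [(-2, (6))]
      branch[1] choose=6:
        H0 returns (-4, (6))
        H1 returns [(-4, (6))]
  branch[1] choose=6:
    tell(6) @ H0 ⇒ log+=6
    choose[4, 6] @ H1
      branch[0] choose=4:
        H0 returns (10, (6))
        H1 returns [(10, (6))]
      branch[1] choose=6:
        H0 returns (8, (6))
        H1 returns [(8, (6))]
= [(-2, (6)), (-4, (6)), (10, (6)), (8, (6))]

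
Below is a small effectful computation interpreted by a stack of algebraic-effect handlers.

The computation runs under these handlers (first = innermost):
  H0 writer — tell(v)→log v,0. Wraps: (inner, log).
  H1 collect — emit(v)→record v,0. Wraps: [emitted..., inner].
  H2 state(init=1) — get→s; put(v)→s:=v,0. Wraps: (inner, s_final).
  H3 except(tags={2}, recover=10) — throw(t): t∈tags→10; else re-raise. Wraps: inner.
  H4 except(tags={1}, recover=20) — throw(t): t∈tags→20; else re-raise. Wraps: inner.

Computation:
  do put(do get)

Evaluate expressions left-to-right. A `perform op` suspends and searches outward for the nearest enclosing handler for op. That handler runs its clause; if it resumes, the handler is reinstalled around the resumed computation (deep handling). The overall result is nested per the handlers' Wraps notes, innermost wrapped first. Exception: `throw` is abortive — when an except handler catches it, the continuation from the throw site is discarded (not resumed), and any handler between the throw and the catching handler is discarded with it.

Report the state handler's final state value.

Answer: 1

Evaluation trace:
get @ H2 ⇒ 1
put(1) @ H2 ⇒ s:=1
H0 returns (0, ())
H1 returns [(0, ())]
H2 returns ([(0, ())], 1)
H3 returns ([(0, ())], 1)
H4 returns ([(0, ())], 1)
= ([(0, ())], 1)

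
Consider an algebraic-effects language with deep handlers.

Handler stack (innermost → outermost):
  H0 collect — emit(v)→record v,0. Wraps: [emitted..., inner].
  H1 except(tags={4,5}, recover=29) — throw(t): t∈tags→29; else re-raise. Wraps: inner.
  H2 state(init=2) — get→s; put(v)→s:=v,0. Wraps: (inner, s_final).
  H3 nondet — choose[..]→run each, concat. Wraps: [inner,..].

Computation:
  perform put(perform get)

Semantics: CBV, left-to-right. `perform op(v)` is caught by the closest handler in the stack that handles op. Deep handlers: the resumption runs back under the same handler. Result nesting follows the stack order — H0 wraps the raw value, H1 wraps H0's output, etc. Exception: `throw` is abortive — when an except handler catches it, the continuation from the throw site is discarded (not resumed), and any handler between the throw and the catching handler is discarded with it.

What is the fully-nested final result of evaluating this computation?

Working:
get @ H2 ⇒ 2
put(2) @ H2 ⇒ s:=2
H0 returns [0]
H1 returns [0]
H2 returns ([0], 2)
H3 returns [([0], 2)]
= [([0], 2)]

Answer: [([0], 2)]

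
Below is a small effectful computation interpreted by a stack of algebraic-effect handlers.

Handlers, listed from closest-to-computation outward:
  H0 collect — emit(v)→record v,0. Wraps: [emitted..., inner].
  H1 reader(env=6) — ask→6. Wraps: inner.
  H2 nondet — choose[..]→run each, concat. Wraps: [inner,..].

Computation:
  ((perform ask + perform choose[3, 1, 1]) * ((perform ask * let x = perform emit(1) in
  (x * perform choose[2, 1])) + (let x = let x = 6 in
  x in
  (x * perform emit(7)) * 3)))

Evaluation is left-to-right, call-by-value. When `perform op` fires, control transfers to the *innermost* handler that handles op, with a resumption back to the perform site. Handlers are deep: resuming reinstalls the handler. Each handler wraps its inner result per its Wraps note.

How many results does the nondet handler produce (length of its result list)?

Answer: 6

Step-by-step:
ask @ H1 ⇒ 6
choose[3, 1, 1] @ H2
  branch[0] choose=3:
    ask @ H1 ⇒ 6
    emit(1) @ H0 ⇒ out+=1
    choose[2, 1] @ H2
      branch[0] choose=2:
        emit(7) @ H0 ⇒ out+=7
        H0 returns [1, 7, 0]
        H1 returns [1, 7, 0]
        H2 returns [[1, 7, 0]]
      branch[1] choose=1:
        emit(7) @ H0 ⇒ out+=7
        H0 returns [1, 7, 0]
        H1 returns [1, 7, 0]
        H2 returns [[1, 7, 0]]
  branch[1] choose=1:
    ask @ H1 ⇒ 6
    emit(1) @ H0 ⇒ out+=1
    choose[2, 1] @ H2
      branch[0] choose=2:
        emit(7) @ H0 ⇒ out+=7
        H0 returns [1, 7, 0]
        H1 returns [1, 7, 0]
        H2 returns [[1, 7, 0]]
      branch[1] choose=1:
        emit(7) @ H0 ⇒ out+=7
        H0 returns [1, 7, 0]
        H1 returns [1, 7, 0]
        H2 returns [[1, 7, 0]]
  branch[2] choose=1:
    ask @ H1 ⇒ 6
    emit(1) @ H0 ⇒ out+=1
    choose[2, 1] @ H2
      branch[0] choose=2:
        emit(7) @ H0 ⇒ out+=7
        H0 returns [1, 7, 0]
        H1 returns [1, 7, 0]
        H2 returns [[1, 7, 0]]
      branch[1] choose=1:
        emit(7) @ H0 ⇒ out+=7
        H0 returns [1, 7, 0]
        H1 returns [1, 7, 0]
        H2 returns [[1, 7, 0]]
= [[1, 7, 0], [1, 7, 0], [1, 7, 0], [1, 7, 0], [1, 7, 0], [1, 7, 0]]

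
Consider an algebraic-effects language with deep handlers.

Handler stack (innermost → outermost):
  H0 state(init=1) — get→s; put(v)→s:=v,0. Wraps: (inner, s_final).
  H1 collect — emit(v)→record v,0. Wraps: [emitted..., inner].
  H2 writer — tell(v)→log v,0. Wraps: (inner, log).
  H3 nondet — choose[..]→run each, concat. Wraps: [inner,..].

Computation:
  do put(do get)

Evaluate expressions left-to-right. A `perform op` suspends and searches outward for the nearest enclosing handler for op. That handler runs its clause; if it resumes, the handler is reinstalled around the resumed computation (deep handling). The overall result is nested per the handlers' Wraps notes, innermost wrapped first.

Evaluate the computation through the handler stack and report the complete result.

Working:
get @ H0 ⇒ 1
put(1) @ H0 ⇒ s:=1
H0 returns (0, 1)
H1 returns [(0, 1)]
H2 returns ([(0, 1)], ())
H3 returns [([(0, 1)], ())]
= [([(0, 1)], ())]

Answer: [([(0, 1)], ())]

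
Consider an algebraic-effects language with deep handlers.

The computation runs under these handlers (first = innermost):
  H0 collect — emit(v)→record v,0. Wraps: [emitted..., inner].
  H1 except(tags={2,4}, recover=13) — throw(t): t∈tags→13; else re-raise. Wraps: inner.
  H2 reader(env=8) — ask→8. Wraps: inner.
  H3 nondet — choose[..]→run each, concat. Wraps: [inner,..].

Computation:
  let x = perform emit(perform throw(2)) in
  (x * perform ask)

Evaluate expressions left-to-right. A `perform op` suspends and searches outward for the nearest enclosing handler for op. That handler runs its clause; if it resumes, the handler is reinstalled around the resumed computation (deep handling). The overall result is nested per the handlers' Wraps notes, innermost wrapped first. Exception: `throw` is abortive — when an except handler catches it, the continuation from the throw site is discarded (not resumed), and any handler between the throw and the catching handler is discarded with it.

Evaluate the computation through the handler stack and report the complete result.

Answer: [13]

Step-by-step:
throw(2) @ H1 caught ⇒ 13
H2 returns 13
H3 returns [13]
= [13]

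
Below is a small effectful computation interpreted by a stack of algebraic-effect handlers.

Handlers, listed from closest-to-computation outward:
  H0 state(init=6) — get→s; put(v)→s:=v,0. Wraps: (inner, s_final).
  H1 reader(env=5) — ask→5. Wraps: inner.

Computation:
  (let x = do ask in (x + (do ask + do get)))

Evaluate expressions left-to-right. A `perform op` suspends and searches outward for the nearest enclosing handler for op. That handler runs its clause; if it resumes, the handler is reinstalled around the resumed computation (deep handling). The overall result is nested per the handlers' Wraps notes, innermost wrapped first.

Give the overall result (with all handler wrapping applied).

Evaluation trace:
ask @ H1 ⇒ 5
ask @ H1 ⇒ 5
get @ H0 ⇒ 6
H0 returns (16, 6)
H1 returns (16, 6)
= (16, 6)

Answer: (16, 6)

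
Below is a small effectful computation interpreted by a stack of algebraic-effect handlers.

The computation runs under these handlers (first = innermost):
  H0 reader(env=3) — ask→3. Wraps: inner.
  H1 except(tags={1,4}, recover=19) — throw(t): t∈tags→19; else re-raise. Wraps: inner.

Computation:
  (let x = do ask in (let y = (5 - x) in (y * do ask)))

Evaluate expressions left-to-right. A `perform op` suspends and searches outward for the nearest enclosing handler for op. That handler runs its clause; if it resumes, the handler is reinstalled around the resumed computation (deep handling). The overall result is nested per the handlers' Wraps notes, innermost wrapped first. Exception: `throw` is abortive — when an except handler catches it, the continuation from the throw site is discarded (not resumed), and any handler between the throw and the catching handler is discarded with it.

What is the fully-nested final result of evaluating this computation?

Evaluation trace:
ask @ H0 ⇒ 3
ask @ H0 ⇒ 3
H0 returns 6
H1 returns 6
= 6

Answer: 6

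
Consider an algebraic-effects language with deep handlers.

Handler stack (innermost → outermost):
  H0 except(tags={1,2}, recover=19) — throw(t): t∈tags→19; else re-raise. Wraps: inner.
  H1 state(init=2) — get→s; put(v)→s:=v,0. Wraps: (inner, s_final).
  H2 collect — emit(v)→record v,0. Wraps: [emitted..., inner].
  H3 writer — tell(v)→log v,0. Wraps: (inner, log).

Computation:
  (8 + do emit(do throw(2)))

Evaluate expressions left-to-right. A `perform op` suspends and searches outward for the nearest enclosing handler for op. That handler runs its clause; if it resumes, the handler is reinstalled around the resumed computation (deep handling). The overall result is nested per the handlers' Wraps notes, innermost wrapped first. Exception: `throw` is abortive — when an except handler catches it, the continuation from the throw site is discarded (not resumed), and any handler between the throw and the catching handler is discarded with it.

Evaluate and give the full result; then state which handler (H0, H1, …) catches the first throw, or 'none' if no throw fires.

Working:
throw(2) @ H0 caught ⇒ 19
H1 returns (19, 2)
H2 returns [(19, 2)]
H3 returns ([(19, 2)], ())
= ([(19, 2)], ())

Answer: ([(19, 2)], ()) ; first throw caught by: H0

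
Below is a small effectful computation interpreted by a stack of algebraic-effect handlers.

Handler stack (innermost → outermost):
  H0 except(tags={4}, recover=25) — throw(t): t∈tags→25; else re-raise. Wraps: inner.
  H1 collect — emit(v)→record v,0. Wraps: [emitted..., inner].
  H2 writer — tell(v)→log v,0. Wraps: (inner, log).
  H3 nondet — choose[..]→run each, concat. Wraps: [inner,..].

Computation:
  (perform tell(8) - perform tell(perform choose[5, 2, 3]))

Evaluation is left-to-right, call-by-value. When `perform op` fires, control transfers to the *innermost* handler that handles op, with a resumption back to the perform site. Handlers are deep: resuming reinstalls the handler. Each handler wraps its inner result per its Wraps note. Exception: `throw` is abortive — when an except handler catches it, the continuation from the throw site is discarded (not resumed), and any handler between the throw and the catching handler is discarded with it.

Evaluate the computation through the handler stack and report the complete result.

Step-by-step:
tell(8) @ H2 ⇒ log+=8
choose[5, 2, 3] @ H3
  branch[0] choose=5:
    tell(5) @ H2 ⇒ log+=5
    H0 returns 0
    H1 returns [0]
    H2 returns ([0], (8, 5))
    H3 returns [([0], (8, 5))]
  branch[1] choose=2:
    tell(2) @ H2 ⇒ log+=2
    H0 returns 0
    H1 returns [0]
    H2 returns ([0], (8, 2))
    H3 returns [([0], (8, 2))]
  branch[2] choose=3:
    tell(3) @ H2 ⇒ log+=3
    H0 returns 0
    H1 returns [0]
    H2 returns ([0], (8, 3))
    H3 returns [([0], (8, 3))]
= [([0], (8, 5)), ([0], (8, 2)), ([0], (8, 3))]

Answer: [([0], (8, 5)), ([0], (8, 2)), ([0], (8, 3))]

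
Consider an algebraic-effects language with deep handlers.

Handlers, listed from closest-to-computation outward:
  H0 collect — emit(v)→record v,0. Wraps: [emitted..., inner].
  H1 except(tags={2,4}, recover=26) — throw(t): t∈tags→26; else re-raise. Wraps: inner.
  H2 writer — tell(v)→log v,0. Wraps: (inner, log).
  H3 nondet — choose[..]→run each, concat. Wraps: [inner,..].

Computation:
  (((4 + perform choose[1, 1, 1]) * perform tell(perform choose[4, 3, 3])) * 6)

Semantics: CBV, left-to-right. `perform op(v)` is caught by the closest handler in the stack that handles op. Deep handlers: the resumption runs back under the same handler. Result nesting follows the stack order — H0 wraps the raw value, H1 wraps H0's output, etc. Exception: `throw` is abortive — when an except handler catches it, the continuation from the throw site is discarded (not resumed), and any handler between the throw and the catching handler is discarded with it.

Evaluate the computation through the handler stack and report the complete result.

Answer: [([0], (4)), ([0], (3)), ([0], (3)), ([0], (4)), ([0], (3)), ([0], (3)), ([0], (4)), ([0], (3)), ([0], (3))]

Working:
choose[1, 1, 1] @ H3
  branch[0] choose=1:
    choose[4, 3, 3] @ H3
      branch[0] choose=4:
        tell(4) @ H2 ⇒ log+=4
        H0 returns [0]
        H1 returns [0]
        H2 returns ([0], (4))
        H3 returns [([0], (4))]
      branch[1] choose=3:
        tell(3) @ H2 ⇒ log+=3
        H0 returns [0]
        H1 returns [0]
        H2 returns ([0], (3))
        H3 returns [([0], (3))]
      branch[2] choose=3:
        tell(3) @ H2 ⇒ log+=3
        H0 returns [0]
        H1 returns [0]
        H2 returns ([0], (3))
        H3 returns [([0], (3))]
  branch[1] choose=1:
    choose[4, 3, 3] @ H3
      branch[0] choose=4:
        tell(4) @ H2 ⇒ log+=4
        H0 returns [0]
        H1 returns [0]
        H2 returns ([0], (4))
        H3 returns [([0], (4))]
      branch[1] choose=3:
        tell(3) @ H2 ⇒ log+=3
        H0 returns [0]
        H1 returns [0]
        H2 returns ([0], (3))
        H3 returns [([0], (3))]
      branch[2] choose=3:
        tell(3) @ H2 ⇒ log+=3
        H0 returns [0]
        H1 returns [0]
        H2 returns ([0], (3))
        H3 returns [([0], (3))]
  branch[2] choose=1:
    choose[4, 3, 3] @ H3
      branch[0] choose=4:
        tell(4) @ H2 ⇒ log+=4
        H0 returns [0]
        H1 returns [0]
        H2 returns ([0], (4))
        H3 returns [([0], (4))]
      branch[1] choose=3:
        tell(3) @ H2 ⇒ log+=3
        H0 returns [0]
        H1 returns [0]
        H2 returns ([0], (3))
        H3 returns [([0], (3))]
      branch[2] choose=3:
        tell(3) @ H2 ⇒ log+=3
        H0 returns [0]
        H1 returns [0]
        H2 returns ([0], (3))
        H3 returns [([0], (3))]
= [([0], (4)), ([0], (3)), ([0], (3)), ([0], (4)), ([0], (3)), ([0], (3)), ([0], (4)), ([0], (3)), ([0], (3))]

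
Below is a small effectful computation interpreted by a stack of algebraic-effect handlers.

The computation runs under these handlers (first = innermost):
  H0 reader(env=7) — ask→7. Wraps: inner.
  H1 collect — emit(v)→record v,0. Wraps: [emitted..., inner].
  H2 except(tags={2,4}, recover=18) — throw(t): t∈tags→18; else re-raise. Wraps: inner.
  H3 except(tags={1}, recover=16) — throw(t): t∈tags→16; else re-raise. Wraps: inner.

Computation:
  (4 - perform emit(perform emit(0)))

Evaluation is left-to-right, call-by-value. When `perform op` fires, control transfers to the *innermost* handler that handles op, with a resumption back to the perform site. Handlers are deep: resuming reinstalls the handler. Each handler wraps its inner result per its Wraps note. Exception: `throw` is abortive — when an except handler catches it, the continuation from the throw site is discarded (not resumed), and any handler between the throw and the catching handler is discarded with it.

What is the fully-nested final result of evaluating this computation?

Answer: [0, 0, 4]

Evaluation trace:
emit(0) @ H1 ⇒ out+=0
emit(0) @ H1 ⇒ out+=0
H0 returns 4
H1 returns [0, 0, 4]
H2 returns [0, 0, 4]
H3 returns [0, 0, 4]
= [0, 0, 4]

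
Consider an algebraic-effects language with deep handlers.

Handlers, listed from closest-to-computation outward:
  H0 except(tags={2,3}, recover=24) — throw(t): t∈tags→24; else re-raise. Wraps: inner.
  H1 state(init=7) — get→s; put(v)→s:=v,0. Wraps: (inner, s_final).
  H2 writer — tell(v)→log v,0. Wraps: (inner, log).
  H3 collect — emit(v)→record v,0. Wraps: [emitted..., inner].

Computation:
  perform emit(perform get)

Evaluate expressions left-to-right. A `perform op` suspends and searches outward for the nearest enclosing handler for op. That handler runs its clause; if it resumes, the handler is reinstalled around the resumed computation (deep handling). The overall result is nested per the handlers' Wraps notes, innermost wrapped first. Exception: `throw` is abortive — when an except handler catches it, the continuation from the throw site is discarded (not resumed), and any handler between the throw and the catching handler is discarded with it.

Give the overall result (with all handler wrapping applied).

Answer: [7, ((0, 7), ())]

Step-by-step:
get @ H1 ⇒ 7
emit(7) @ H3 ⇒ out+=7
H0 returns 0
H1 returns (0, 7)
H2 returns ((0, 7), ())
H3 returns [7, ((0, 7), ())]
= [7, ((0, 7), ())]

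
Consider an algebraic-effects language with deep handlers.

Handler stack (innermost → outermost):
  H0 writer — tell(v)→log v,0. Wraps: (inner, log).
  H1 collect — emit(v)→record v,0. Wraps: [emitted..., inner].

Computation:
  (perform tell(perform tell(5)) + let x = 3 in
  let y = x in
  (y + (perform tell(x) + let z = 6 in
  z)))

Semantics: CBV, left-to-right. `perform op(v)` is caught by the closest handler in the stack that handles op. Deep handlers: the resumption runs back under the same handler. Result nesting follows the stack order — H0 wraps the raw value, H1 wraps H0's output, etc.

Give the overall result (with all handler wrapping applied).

Evaluation trace:
tell(5) @ H0 ⇒ log+=5
tell(0) @ H0 ⇒ log+=0
tell(3) @ H0 ⇒ log+=3
H0 returns (9, (5, 0, 3))
H1 returns [(9, (5, 0, 3))]
= [(9, (5, 0, 3))]

Answer: [(9, (5, 0, 3))]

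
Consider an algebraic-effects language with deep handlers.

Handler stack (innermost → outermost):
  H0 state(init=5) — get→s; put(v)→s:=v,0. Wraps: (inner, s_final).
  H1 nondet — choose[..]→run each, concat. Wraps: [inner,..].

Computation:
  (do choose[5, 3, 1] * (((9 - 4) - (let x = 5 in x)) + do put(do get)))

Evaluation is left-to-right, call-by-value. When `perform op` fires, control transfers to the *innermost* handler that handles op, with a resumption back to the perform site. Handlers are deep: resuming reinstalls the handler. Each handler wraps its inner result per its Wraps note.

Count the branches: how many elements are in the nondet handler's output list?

Working:
choose[5, 3, 1] @ H1
  branch[0] choose=5:
    get @ H0 ⇒ 5
    put(5) @ H0 ⇒ s:=5
    H0 returns (0, 5)
    H1 returns [(0, 5)]
  branch[1] choose=3:
    get @ H0 ⇒ 5
    put(5) @ H0 ⇒ s:=5
    H0 returns (0, 5)
    H1 returns [(0, 5)]
  branch[2] choose=1:
    get @ H0 ⇒ 5
    put(5) @ H0 ⇒ s:=5
    H0 returns (0, 5)
    H1 returns [(0, 5)]
= [(0, 5), (0, 5), (0, 5)]

Answer: 3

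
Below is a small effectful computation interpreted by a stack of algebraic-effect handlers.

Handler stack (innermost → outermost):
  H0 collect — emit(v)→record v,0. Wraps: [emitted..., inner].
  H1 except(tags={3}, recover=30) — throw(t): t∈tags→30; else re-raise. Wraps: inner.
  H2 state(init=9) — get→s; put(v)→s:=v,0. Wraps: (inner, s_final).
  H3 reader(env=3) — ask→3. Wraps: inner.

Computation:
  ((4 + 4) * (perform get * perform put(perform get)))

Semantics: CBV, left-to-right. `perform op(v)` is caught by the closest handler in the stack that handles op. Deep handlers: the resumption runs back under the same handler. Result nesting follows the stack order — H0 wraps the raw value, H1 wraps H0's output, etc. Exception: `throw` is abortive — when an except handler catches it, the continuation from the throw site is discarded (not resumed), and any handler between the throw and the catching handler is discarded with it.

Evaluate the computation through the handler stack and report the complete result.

Evaluation trace:
get @ H2 ⇒ 9
get @ H2 ⇒ 9
put(9) @ H2 ⇒ s:=9
H0 returns [0]
H1 returns [0]
H2 returns ([0], 9)
H3 returns ([0], 9)
= ([0], 9)

Answer: ([0], 9)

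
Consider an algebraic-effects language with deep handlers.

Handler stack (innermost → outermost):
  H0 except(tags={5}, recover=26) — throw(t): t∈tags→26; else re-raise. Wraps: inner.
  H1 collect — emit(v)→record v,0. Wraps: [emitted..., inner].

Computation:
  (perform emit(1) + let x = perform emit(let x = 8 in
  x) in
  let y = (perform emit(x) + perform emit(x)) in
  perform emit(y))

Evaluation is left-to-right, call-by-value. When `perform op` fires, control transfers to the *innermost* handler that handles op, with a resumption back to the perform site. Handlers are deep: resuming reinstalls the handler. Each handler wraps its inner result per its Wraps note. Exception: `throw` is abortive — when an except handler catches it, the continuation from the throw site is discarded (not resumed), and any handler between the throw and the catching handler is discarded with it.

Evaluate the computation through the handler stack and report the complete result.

Answer: [1, 8, 0, 0, 0, 0]

Step-by-step:
emit(1) @ H1 ⇒ out+=1
emit(8) @ H1 ⇒ out+=8
emit(0) @ H1 ⇒ out+=0
emit(0) @ H1 ⇒ out+=0
emit(0) @ H1 ⇒ out+=0
H0 returns 0
H1 returns [1, 8, 0, 0, 0, 0]
= [1, 8, 0, 0, 0, 0]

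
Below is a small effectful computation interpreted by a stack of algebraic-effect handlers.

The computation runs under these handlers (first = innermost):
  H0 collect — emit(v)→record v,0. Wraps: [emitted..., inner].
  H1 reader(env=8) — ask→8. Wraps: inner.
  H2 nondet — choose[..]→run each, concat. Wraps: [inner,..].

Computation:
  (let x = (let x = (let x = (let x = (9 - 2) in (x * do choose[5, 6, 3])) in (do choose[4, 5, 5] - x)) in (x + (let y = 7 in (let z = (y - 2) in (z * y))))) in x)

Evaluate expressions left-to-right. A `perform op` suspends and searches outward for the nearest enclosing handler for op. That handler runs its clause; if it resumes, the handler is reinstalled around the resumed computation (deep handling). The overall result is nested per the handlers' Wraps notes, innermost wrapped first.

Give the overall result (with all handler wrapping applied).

Answer: [[4], [5], [5], [-3], [-2], [-2], [18], [19], [19]]

Working:
choose[5, 6, 3] @ H2
  branch[0] choose=5:
    choose[4, 5, 5] @ H2
      branch[0] choose=4:
        H0 returns [4]
        H1 returns [4]
        H2 returns [[4]]
      branch[1] choose=5:
        H0 returns [5]
        H1 returns [5]
        H2 returns [[5]]
      branch[2] choose=5:
        H0 returns [5]
        H1 returns [5]
        H2 returns [[5]]
  branch[1] choose=6:
    choose[4, 5, 5] @ H2
      branch[0] choose=4:
        H0 returns [-3]
        H1 returns [-3]
        H2 returns [[-3]]
      branch[1] choose=5:
        H0 returns [-2]
        H1 returns [-2]
        H2 returns [[-2]]
      branch[2] choose=5:
        H0 returns [-2]
        H1 returns [-2]
        H2 returns [[-2]]
  branch[2] choose=3:
    choose[4, 5, 5] @ H2
      branch[0] choose=4:
        H0 returns [18]
        H1 returns [18]
        H2 returns [[18]]
      branch[1] choose=5:
        H0 returns [19]
        H1 returns [19]
        H2 returns [[19]]
      branch[2] choose=5:
        H0 returns [19]
        H1 returns [19]
        H2 returns [[19]]
= [[4], [5], [5], [-3], [-2], [-2], [18], [19], [19]]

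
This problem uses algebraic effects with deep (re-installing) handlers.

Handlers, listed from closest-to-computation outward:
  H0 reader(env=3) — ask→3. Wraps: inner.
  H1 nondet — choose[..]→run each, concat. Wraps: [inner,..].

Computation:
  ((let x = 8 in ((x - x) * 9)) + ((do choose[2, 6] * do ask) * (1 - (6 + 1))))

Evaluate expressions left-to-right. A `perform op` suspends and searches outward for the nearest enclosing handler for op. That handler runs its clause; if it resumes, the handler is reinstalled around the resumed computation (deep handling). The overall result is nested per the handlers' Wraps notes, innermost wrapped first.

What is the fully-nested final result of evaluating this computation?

Answer: [-36, -108]

Evaluation trace:
choose[2, 6] @ H1
  branch[0] choose=2:
    ask @ H0 ⇒ 3
    H0 returns -36
    H1 returns [-36]
  branch[1] choose=6:
    ask @ H0 ⇒ 3
    H0 returns -108
    H1 returns [-108]
= [-36, -108]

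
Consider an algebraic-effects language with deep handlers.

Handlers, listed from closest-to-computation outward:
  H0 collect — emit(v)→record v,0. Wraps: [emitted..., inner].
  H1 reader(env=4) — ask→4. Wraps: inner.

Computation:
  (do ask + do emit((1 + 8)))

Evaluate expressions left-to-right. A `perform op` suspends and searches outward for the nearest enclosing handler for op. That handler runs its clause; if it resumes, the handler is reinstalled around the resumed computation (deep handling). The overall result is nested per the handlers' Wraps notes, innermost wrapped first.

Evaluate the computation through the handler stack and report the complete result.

Step-by-step:
ask @ H1 ⇒ 4
emit(9) @ H0 ⇒ out+=9
H0 returns [9, 4]
H1 returns [9, 4]
= [9, 4]

Answer: [9, 4]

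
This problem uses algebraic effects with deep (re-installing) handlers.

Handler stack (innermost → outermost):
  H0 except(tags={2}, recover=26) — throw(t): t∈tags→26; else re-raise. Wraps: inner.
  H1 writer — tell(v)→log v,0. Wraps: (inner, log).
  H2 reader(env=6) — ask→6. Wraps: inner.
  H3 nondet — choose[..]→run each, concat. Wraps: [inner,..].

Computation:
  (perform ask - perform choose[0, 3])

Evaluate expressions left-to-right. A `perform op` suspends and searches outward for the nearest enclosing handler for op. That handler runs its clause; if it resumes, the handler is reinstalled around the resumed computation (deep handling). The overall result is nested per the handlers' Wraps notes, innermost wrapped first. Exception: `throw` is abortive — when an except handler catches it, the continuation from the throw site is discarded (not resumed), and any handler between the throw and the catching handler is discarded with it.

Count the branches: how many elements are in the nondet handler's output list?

Working:
ask @ H2 ⇒ 6
choose[0, 3] @ H3
  branch[0] choose=0:
    H0 returns 6
    H1 returns (6, ())
    H2 returns (6, ())
    H3 returns [(6, ())]
  branch[1] choose=3:
    H0 returns 3
    H1 returns (3, ())
    H2 returns (3, ())
    H3 returns [(3, ())]
= [(6, ()), (3, ())]

Answer: 2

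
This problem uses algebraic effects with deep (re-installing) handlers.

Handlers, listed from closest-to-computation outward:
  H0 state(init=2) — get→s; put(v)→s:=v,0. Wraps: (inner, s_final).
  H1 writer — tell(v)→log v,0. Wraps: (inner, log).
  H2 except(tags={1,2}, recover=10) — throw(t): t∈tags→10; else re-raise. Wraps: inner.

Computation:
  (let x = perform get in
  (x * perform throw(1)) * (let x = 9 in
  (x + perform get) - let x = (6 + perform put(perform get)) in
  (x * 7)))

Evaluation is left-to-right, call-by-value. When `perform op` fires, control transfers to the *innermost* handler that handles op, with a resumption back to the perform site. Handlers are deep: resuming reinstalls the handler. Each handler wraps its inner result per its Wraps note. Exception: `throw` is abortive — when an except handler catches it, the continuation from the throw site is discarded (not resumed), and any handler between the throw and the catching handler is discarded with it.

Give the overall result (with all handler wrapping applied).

Answer: 10

Step-by-step:
get @ H0 ⇒ 2
throw(1) @ H2 caught ⇒ 10
= 10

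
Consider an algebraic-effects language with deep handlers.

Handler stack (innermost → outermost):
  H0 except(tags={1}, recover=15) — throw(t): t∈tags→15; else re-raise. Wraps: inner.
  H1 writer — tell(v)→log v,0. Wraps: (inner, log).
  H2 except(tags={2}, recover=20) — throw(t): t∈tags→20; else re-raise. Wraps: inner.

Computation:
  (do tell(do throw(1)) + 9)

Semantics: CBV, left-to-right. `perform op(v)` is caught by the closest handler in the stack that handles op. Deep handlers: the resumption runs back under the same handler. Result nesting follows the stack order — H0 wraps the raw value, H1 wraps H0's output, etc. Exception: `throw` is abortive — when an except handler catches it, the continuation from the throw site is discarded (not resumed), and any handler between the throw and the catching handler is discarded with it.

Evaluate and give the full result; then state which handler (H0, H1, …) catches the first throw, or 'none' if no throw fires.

Answer: (15, ()) ; first throw caught by: H0

Evaluation trace:
throw(1) @ H0 caught ⇒ 15
H1 returns (15, ())
H2 returns (15, ())
= (15, ())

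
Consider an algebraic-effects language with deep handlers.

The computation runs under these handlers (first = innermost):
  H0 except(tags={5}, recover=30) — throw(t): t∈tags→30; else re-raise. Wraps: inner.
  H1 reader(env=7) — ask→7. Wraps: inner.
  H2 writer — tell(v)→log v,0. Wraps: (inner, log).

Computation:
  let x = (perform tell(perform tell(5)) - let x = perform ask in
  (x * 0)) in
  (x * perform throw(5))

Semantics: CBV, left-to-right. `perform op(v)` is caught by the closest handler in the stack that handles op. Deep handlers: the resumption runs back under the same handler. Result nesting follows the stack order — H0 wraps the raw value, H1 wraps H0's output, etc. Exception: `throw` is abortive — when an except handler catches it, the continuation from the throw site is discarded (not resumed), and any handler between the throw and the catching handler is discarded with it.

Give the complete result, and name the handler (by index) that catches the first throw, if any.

Step-by-step:
tell(5) @ H2 ⇒ log+=5
tell(0) @ H2 ⇒ log+=0
ask @ H1 ⇒ 7
throw(5) @ H0 caught ⇒ 30
H1 returns 30
H2 returns (30, (5, 0))
= (30, (5, 0))

Answer: (30, (5, 0)) ; first throw caught by: H0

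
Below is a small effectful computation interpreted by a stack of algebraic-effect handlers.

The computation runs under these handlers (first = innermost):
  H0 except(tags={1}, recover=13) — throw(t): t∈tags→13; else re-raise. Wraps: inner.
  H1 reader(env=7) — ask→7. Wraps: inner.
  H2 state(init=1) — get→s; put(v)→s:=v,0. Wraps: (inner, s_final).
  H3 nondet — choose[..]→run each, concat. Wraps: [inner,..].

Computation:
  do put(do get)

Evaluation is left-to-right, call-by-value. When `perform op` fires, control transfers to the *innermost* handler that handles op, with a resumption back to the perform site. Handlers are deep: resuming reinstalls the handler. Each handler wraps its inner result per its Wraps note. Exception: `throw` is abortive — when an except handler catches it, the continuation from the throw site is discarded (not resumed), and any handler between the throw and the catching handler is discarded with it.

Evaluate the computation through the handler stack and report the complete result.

Answer: [(0, 1)]

Evaluation trace:
get @ H2 ⇒ 1
put(1) @ H2 ⇒ s:=1
H0 returns 0
H1 returns 0
H2 returns (0, 1)
H3 returns [(0, 1)]
= [(0, 1)]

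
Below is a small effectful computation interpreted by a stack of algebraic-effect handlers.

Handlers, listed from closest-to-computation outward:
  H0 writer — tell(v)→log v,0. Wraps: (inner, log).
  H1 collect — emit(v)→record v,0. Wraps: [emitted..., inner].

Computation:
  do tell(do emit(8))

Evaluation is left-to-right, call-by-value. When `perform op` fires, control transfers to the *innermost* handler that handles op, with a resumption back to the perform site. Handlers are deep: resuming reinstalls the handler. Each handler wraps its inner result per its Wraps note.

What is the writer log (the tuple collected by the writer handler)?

Step-by-step:
emit(8) @ H1 ⇒ out+=8
tell(0) @ H0 ⇒ log+=0
H0 returns (0, (0))
H1 returns [8, (0, (0))]
= [8, (0, (0))]

Answer: (0)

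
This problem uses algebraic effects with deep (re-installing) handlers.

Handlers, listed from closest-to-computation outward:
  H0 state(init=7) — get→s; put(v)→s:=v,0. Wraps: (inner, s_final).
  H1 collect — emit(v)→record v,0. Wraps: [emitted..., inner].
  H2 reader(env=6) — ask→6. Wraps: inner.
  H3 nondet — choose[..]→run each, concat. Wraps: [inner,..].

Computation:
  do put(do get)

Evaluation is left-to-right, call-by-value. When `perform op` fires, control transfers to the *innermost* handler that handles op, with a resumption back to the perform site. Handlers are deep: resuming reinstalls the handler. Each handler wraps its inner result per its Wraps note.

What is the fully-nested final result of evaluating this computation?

Working:
get @ H0 ⇒ 7
put(7) @ H0 ⇒ s:=7
H0 returns (0, 7)
H1 returns [(0, 7)]
H2 returns [(0, 7)]
H3 returns [[(0, 7)]]
= [[(0, 7)]]

Answer: [[(0, 7)]]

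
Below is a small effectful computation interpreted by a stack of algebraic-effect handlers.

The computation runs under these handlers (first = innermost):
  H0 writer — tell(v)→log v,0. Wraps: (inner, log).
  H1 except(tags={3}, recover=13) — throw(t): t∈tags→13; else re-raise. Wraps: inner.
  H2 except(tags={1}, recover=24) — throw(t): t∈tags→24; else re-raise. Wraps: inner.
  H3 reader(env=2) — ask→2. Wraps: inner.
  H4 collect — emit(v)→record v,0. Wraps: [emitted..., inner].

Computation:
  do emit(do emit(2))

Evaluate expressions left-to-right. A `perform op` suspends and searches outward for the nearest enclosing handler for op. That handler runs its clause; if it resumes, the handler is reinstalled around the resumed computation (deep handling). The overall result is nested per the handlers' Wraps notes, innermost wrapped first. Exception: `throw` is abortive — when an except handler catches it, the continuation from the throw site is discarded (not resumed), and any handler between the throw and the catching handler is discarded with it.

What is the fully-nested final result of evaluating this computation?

Step-by-step:
emit(2) @ H4 ⇒ out+=2
emit(0) @ H4 ⇒ out+=0
H0 returns (0, ())
H1 returns (0, ())
H2 returns (0, ())
H3 returns (0, ())
H4 returns [2, 0, (0, ())]
= [2, 0, (0, ())]

Answer: [2, 0, (0, ())]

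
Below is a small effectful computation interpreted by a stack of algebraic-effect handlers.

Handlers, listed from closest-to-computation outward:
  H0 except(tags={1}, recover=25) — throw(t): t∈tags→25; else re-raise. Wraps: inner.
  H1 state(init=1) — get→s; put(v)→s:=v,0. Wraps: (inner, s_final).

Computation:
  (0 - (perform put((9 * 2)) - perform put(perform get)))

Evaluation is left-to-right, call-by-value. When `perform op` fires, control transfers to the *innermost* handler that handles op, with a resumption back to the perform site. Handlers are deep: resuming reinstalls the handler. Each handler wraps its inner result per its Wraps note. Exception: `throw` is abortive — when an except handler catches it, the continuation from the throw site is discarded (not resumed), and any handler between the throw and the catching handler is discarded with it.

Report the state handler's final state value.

Step-by-step:
put(18) @ H1 ⇒ s:=18
get @ H1 ⇒ 18
put(18) @ H1 ⇒ s:=18
H0 returns 0
H1 returns (0, 18)
= (0, 18)

Answer: 18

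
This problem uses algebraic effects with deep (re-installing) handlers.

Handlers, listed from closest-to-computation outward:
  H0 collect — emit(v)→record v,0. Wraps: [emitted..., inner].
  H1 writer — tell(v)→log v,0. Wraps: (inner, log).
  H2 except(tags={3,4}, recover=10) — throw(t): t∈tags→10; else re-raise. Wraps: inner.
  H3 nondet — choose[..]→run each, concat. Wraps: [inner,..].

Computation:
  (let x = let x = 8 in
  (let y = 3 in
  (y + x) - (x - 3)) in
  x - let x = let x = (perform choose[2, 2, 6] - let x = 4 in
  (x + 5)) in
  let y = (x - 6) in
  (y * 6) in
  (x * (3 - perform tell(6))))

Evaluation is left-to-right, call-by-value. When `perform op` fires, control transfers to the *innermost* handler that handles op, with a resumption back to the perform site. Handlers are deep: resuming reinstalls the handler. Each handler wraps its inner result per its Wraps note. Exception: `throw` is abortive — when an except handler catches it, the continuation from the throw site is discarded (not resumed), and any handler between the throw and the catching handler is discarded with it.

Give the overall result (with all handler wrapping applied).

Answer: [([240], (6)), ([240], (6)), ([168], (6))]

Evaluation trace:
choose[2, 2, 6] @ H3
  branch[0] choose=2:
    tell(6) @ H1 ⇒ log+=6
    H0 returns [240]
    H1 returns ([240], (6))
    H2 returns ([240], (6))
    H3 returns [([240], (6))]
  branch[1] choose=2:
    tell(6) @ H1 ⇒ log+=6
    H0 returns [240]
    H1 returns ([240], (6))
    H2 returns ([240], (6))
    H3 returns [([240], (6))]
  branch[2] choose=6:
    tell(6) @ H1 ⇒ log+=6
    H0 returns [168]
    H1 returns ([168], (6))
    H2 returns ([168], (6))
    H3 returns [([168], (6))]
= [([240], (6)), ([240], (6)), ([168], (6))]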